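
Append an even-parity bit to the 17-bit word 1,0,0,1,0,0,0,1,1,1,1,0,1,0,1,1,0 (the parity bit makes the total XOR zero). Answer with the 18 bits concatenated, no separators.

XOR of the 17 data bits: 1⊕0⊕0⊕1⊕0⊕0⊕0⊕1⊕1⊕1⊕1⊕0⊕1⊕0⊕1⊕1⊕0 = 1
Parity bit = 1 (so all 18 bits XOR to 0).

100100011110101101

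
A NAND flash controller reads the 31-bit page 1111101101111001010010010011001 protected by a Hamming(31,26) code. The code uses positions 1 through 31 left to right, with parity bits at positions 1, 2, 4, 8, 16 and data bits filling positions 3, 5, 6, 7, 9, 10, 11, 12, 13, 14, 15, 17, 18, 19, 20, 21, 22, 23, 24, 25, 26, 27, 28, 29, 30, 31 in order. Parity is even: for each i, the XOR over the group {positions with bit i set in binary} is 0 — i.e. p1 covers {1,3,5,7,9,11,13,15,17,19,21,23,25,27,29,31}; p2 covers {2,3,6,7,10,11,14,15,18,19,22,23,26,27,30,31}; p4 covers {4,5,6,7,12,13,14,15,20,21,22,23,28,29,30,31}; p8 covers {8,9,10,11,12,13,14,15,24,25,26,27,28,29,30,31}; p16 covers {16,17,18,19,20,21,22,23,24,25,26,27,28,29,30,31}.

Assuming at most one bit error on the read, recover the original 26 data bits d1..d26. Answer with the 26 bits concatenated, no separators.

s1 (pos 1,3,5,7,9,11,13,15,17,19,21,23,25,27,29,31): 1⊕1⊕1⊕1⊕0⊕1⊕1⊕0⊕0⊕0⊕1⊕0⊕0⊕1⊕0⊕1 = 1
s2 (pos 2,3,6,7,10,11,14,15,18,19,22,23,26,27,30,31): 1⊕1⊕0⊕1⊕1⊕1⊕0⊕0⊕1⊕0⊕0⊕0⊕0⊕1⊕0⊕1 = 0
s4 (pos 4,5,6,7,12,13,14,15,20,21,22,23,28,29,30,31): 1⊕1⊕0⊕1⊕1⊕1⊕0⊕0⊕0⊕1⊕0⊕0⊕1⊕0⊕0⊕1 = 0
s8 (pos 8,9,10,11,12,13,14,15,24,25,26,27,28,29,30,31): 1⊕0⊕1⊕1⊕1⊕1⊕0⊕0⊕1⊕0⊕0⊕1⊕1⊕0⊕0⊕1 = 1
s16 (pos 16,17,18,19,20,21,22,23,24,25,26,27,28,29,30,31): 1⊕0⊕1⊕0⊕0⊕1⊕0⊕0⊕1⊕0⊕0⊕1⊕1⊕0⊕0⊕1 = 1
Syndrome s16…s1 = 11001 → error at position 25.
Flip position 25: 1111101101111001010010010011001 → 1111101101111001010010011011001
Read data bits from positions 3,5,6,7,9,10,11,12,13,14,15,17,18,19,20,21,22,23,24,25,26,27,28,29,30,31: 11010111100010010011011001

11010111100010010011011001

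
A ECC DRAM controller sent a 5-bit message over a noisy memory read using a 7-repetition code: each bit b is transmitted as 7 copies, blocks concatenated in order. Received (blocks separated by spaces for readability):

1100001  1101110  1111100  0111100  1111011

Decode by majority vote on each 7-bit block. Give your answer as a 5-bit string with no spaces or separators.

Block 1 (1100001): 3 ones → 0
Block 2 (1101110): 5 ones → 1
Block 3 (1111100): 5 ones → 1
Block 4 (0111100): 4 ones → 1
Block 5 (1111011): 6 ones → 1

01111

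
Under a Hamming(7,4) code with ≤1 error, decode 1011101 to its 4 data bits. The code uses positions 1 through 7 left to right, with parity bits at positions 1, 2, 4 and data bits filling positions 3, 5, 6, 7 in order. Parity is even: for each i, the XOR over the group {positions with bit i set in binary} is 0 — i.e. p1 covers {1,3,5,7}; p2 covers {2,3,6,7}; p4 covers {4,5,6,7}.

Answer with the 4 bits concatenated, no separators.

1101

s1 (pos 1,3,5,7): 1⊕1⊕1⊕1 = 0
s2 (pos 2,3,6,7): 0⊕1⊕0⊕1 = 0
s4 (pos 4,5,6,7): 1⊕1⊕0⊕1 = 1
Syndrome s4…s1 = 100 → error at position 4.
Flip position 4: 1011101 → 1010101
Read data bits from positions 3,5,6,7: 1101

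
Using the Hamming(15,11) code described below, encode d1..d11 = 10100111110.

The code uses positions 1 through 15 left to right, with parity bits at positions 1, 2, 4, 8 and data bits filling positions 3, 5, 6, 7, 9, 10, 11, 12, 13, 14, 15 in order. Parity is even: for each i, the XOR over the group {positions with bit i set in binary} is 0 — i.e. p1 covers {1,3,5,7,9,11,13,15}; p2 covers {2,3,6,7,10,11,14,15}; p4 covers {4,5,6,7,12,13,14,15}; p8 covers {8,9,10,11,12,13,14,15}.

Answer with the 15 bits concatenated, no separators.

111001010111110

Place data at non-parity positions: p1 p2 1 p4 0 1 0 p8 0 1 1 1 1 1 0
p1 (pos 1,3,5,7,9,11,13,15): XOR of data positions = 1⊕0⊕0⊕0⊕1⊕1⊕0 = 1
p2 (pos 2,3,6,7,10,11,14,15): XOR of data positions = 1⊕1⊕0⊕1⊕1⊕1⊕0 = 1
p4 (pos 4,5,6,7,12,13,14,15): XOR of data positions = 0⊕1⊕0⊕1⊕1⊕1⊕0 = 0
p8 (pos 8,9,10,11,12,13,14,15): XOR of data positions = 0⊕1⊕1⊕1⊕1⊕1⊕0 = 1
Codeword: 111001010111110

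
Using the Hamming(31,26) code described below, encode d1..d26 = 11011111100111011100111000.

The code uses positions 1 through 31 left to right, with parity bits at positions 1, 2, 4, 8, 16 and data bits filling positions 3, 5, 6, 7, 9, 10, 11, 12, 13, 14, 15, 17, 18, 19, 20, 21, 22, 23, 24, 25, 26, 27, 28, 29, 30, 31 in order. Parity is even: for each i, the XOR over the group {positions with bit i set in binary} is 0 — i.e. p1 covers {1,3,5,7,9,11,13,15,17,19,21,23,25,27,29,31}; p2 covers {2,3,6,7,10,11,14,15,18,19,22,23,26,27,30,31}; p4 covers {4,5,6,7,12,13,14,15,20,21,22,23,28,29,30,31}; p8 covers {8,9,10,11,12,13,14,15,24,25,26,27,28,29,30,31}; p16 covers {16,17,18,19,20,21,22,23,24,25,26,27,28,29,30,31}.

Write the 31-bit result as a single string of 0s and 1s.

Place data at non-parity positions: p1 p2 1 p4 1 0 1 p8 1 1 1 1 1 0 0 p16 1 1 1 0 1 1 1 0 0 1 1 1 0 0 0
p1 (pos 1,3,5,7,9,11,13,15,17,19,21,23,25,27,29,31): XOR of data positions = 1⊕1⊕1⊕1⊕1⊕1⊕0⊕1⊕1⊕1⊕1⊕0⊕1⊕0⊕0 = 1
p2 (pos 2,3,6,7,10,11,14,15,18,19,22,23,26,27,30,31): XOR of data positions = 1⊕0⊕1⊕1⊕1⊕0⊕0⊕1⊕1⊕1⊕1⊕1⊕1⊕0⊕0 = 0
p4 (pos 4,5,6,7,12,13,14,15,20,21,22,23,28,29,30,31): XOR of data positions = 1⊕0⊕1⊕1⊕1⊕0⊕0⊕0⊕1⊕1⊕1⊕1⊕0⊕0⊕0 = 0
p8 (pos 8,9,10,11,12,13,14,15,24,25,26,27,28,29,30,31): XOR of data positions = 1⊕1⊕1⊕1⊕1⊕0⊕0⊕0⊕0⊕1⊕1⊕1⊕0⊕0⊕0 = 0
p16 (pos 16,17,18,19,20,21,22,23,24,25,26,27,28,29,30,31): XOR of data positions = 1⊕1⊕1⊕0⊕1⊕1⊕1⊕0⊕0⊕1⊕1⊕1⊕0⊕0⊕0 = 1
Codeword: 1010101011111001111011100111000

1010101011111001111011100111000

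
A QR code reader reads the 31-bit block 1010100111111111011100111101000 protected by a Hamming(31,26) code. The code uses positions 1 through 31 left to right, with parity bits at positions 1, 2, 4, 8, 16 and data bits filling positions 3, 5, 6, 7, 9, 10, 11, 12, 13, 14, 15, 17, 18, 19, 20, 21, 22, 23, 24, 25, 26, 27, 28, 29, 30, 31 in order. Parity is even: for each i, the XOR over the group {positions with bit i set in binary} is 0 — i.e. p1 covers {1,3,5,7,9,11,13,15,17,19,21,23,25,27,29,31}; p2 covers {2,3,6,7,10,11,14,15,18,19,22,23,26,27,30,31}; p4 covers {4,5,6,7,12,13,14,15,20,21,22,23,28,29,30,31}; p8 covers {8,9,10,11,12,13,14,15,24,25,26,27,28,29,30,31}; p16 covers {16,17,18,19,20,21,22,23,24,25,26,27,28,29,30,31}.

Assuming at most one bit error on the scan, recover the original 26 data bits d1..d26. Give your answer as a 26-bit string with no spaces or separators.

11001111111001100111101000

s1 (pos 1,3,5,7,9,11,13,15,17,19,21,23,25,27,29,31): 1⊕1⊕1⊕0⊕1⊕1⊕1⊕1⊕0⊕1⊕0⊕1⊕1⊕0⊕0⊕0 = 0
s2 (pos 2,3,6,7,10,11,14,15,18,19,22,23,26,27,30,31): 0⊕1⊕0⊕0⊕1⊕1⊕1⊕1⊕1⊕1⊕0⊕1⊕1⊕0⊕0⊕0 = 1
s4 (pos 4,5,6,7,12,13,14,15,20,21,22,23,28,29,30,31): 0⊕1⊕0⊕0⊕1⊕1⊕1⊕1⊕1⊕0⊕0⊕1⊕1⊕0⊕0⊕0 = 0
s8 (pos 8,9,10,11,12,13,14,15,24,25,26,27,28,29,30,31): 1⊕1⊕1⊕1⊕1⊕1⊕1⊕1⊕1⊕1⊕1⊕0⊕1⊕0⊕0⊕0 = 0
s16 (pos 16,17,18,19,20,21,22,23,24,25,26,27,28,29,30,31): 1⊕0⊕1⊕1⊕1⊕0⊕0⊕1⊕1⊕1⊕1⊕0⊕1⊕0⊕0⊕0 = 1
Syndrome s16…s1 = 10010 → error at position 18.
Flip position 18: 1010100111111111011100111101000 → 1010100111111111001100111101000
Read data bits from positions 3,5,6,7,9,10,11,12,13,14,15,17,18,19,20,21,22,23,24,25,26,27,28,29,30,31: 11001111111001100111101000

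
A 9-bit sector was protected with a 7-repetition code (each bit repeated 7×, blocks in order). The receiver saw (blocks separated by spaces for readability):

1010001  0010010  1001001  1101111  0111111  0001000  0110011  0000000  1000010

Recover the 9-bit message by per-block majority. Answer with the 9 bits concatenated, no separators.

Block 1 (1010001): 3 ones → 0
Block 2 (0010010): 2 ones → 0
Block 3 (1001001): 3 ones → 0
Block 4 (1101111): 6 ones → 1
Block 5 (0111111): 6 ones → 1
Block 6 (0001000): 1 one → 0
Block 7 (0110011): 4 ones → 1
Block 8 (0000000): 0 ones → 0
Block 9 (1000010): 2 ones → 0

000110100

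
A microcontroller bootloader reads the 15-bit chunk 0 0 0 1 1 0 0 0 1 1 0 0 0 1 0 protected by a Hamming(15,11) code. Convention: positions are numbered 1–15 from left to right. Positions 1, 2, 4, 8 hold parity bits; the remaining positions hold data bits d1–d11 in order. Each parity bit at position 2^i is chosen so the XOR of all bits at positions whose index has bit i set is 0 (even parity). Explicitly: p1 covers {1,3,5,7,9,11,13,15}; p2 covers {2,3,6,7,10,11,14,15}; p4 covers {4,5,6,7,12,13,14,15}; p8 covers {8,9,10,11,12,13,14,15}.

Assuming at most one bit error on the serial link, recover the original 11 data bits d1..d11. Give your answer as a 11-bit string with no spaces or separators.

s1 (pos 1,3,5,7,9,11,13,15): 0⊕0⊕1⊕0⊕1⊕0⊕0⊕0 = 0
s2 (pos 2,3,6,7,10,11,14,15): 0⊕0⊕0⊕0⊕1⊕0⊕1⊕0 = 0
s4 (pos 4,5,6,7,12,13,14,15): 1⊕1⊕0⊕0⊕0⊕0⊕1⊕0 = 1
s8 (pos 8,9,10,11,12,13,14,15): 0⊕1⊕1⊕0⊕0⊕0⊕1⊕0 = 1
Syndrome s8…s1 = 1100 → error at position 12.
Flip position 12: 000110001100010 → 000110001101010
Read data bits from positions 3,5,6,7,9,10,11,12,13,14,15: 01001101010

01001101010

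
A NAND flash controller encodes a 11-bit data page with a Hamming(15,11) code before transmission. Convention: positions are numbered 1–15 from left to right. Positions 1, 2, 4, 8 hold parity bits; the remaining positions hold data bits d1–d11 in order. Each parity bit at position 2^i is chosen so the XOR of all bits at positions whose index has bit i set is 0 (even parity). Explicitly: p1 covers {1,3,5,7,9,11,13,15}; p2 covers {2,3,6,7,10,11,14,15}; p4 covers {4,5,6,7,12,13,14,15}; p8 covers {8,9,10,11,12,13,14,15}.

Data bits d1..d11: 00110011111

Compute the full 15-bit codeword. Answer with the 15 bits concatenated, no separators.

010001110011111

Place data at non-parity positions: p1 p2 0 p4 0 1 1 p8 0 0 1 1 1 1 1
p1 (pos 1,3,5,7,9,11,13,15): XOR of data positions = 0⊕0⊕1⊕0⊕1⊕1⊕1 = 0
p2 (pos 2,3,6,7,10,11,14,15): XOR of data positions = 0⊕1⊕1⊕0⊕1⊕1⊕1 = 1
p4 (pos 4,5,6,7,12,13,14,15): XOR of data positions = 0⊕1⊕1⊕1⊕1⊕1⊕1 = 0
p8 (pos 8,9,10,11,12,13,14,15): XOR of data positions = 0⊕0⊕1⊕1⊕1⊕1⊕1 = 1
Codeword: 010001110011111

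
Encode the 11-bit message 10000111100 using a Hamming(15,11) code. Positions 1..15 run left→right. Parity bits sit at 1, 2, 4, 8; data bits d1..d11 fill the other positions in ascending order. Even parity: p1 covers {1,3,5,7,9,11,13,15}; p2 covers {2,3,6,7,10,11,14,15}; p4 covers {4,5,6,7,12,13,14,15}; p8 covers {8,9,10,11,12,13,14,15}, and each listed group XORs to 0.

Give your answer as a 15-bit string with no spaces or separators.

Place data at non-parity positions: p1 p2 1 p4 0 0 0 p8 0 1 1 1 1 0 0
p1 (pos 1,3,5,7,9,11,13,15): XOR of data positions = 1⊕0⊕0⊕0⊕1⊕1⊕0 = 1
p2 (pos 2,3,6,7,10,11,14,15): XOR of data positions = 1⊕0⊕0⊕1⊕1⊕0⊕0 = 1
p4 (pos 4,5,6,7,12,13,14,15): XOR of data positions = 0⊕0⊕0⊕1⊕1⊕0⊕0 = 0
p8 (pos 8,9,10,11,12,13,14,15): XOR of data positions = 0⊕1⊕1⊕1⊕1⊕0⊕0 = 0
Codeword: 111000000111100

111000000111100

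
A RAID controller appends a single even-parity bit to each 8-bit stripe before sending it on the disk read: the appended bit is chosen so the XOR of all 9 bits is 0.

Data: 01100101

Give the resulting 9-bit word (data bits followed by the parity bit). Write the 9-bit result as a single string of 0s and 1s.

XOR of the 8 data bits: 0⊕1⊕1⊕0⊕0⊕1⊕0⊕1 = 0
Parity bit = 0 (so all 9 bits XOR to 0).

011001010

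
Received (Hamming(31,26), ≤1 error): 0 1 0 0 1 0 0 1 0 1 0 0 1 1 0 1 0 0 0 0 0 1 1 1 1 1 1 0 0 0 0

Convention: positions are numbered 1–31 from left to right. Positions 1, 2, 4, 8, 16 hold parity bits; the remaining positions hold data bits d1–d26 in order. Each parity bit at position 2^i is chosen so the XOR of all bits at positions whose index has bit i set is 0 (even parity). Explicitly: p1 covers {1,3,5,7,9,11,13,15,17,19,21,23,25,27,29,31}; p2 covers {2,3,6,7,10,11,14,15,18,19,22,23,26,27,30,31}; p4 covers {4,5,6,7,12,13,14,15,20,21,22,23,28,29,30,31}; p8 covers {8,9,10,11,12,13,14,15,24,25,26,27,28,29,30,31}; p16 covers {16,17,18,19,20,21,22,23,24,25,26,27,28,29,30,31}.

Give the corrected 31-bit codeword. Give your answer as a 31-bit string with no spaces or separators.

0100100101001101000001011110000

s1 (pos 1,3,5,7,9,11,13,15,17,19,21,23,25,27,29,31): 0⊕0⊕1⊕0⊕0⊕0⊕1⊕0⊕0⊕0⊕0⊕1⊕1⊕1⊕0⊕0 = 1
s2 (pos 2,3,6,7,10,11,14,15,18,19,22,23,26,27,30,31): 1⊕0⊕0⊕0⊕1⊕0⊕1⊕0⊕0⊕0⊕1⊕1⊕1⊕1⊕0⊕0 = 1
s4 (pos 4,5,6,7,12,13,14,15,20,21,22,23,28,29,30,31): 0⊕1⊕0⊕0⊕0⊕1⊕1⊕0⊕0⊕0⊕1⊕1⊕0⊕0⊕0⊕0 = 1
s8 (pos 8,9,10,11,12,13,14,15,24,25,26,27,28,29,30,31): 1⊕0⊕1⊕0⊕0⊕1⊕1⊕0⊕1⊕1⊕1⊕1⊕0⊕0⊕0⊕0 = 0
s16 (pos 16,17,18,19,20,21,22,23,24,25,26,27,28,29,30,31): 1⊕0⊕0⊕0⊕0⊕0⊕1⊕1⊕1⊕1⊕1⊕1⊕0⊕0⊕0⊕0 = 1
Syndrome s16…s1 = 10111 → error at position 23.
Flip position 23: 0100100101001101000001111110000 → 0100100101001101000001011110000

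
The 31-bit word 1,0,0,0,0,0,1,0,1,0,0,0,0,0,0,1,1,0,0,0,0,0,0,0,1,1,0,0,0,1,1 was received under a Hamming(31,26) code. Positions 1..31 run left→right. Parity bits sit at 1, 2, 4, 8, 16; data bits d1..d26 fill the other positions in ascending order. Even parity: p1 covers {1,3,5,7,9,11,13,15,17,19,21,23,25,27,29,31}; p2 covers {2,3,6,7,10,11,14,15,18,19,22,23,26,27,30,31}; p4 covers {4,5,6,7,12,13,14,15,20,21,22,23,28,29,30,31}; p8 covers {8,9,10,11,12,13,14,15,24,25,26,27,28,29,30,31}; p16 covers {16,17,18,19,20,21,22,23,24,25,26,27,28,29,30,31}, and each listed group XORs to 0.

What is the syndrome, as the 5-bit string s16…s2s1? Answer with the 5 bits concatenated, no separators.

01100

s1 (pos 1,3,5,7,9,11,13,15,17,19,21,23,25,27,29,31): 1⊕0⊕0⊕1⊕1⊕0⊕0⊕0⊕1⊕0⊕0⊕0⊕1⊕0⊕0⊕1 = 0
s2 (pos 2,3,6,7,10,11,14,15,18,19,22,23,26,27,30,31): 0⊕0⊕0⊕1⊕0⊕0⊕0⊕0⊕0⊕0⊕0⊕0⊕1⊕0⊕1⊕1 = 0
s4 (pos 4,5,6,7,12,13,14,15,20,21,22,23,28,29,30,31): 0⊕0⊕0⊕1⊕0⊕0⊕0⊕0⊕0⊕0⊕0⊕0⊕0⊕0⊕1⊕1 = 1
s8 (pos 8,9,10,11,12,13,14,15,24,25,26,27,28,29,30,31): 0⊕1⊕0⊕0⊕0⊕0⊕0⊕0⊕0⊕1⊕1⊕0⊕0⊕0⊕1⊕1 = 1
s16 (pos 16,17,18,19,20,21,22,23,24,25,26,27,28,29,30,31): 1⊕1⊕0⊕0⊕0⊕0⊕0⊕0⊕0⊕1⊕1⊕0⊕0⊕0⊕1⊕1 = 0
Syndrome s16…s1 = 01100 → error at position 12.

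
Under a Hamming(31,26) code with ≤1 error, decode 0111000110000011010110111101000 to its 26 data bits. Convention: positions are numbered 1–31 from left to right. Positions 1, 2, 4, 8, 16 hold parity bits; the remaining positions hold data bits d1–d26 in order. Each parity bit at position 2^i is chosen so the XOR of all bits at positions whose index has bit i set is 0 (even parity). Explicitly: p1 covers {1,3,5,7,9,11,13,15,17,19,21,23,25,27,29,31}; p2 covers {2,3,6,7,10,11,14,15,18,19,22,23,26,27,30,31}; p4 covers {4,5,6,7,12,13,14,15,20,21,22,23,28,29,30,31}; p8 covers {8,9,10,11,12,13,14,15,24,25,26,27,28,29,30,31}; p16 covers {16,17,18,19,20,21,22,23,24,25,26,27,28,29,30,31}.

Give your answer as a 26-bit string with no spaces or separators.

s1 (pos 1,3,5,7,9,11,13,15,17,19,21,23,25,27,29,31): 0⊕1⊕0⊕0⊕1⊕0⊕0⊕1⊕0⊕0⊕1⊕1⊕1⊕0⊕0⊕0 = 0
s2 (pos 2,3,6,7,10,11,14,15,18,19,22,23,26,27,30,31): 1⊕1⊕0⊕0⊕0⊕0⊕0⊕1⊕1⊕0⊕0⊕1⊕1⊕0⊕0⊕0 = 0
s4 (pos 4,5,6,7,12,13,14,15,20,21,22,23,28,29,30,31): 1⊕0⊕0⊕0⊕0⊕0⊕0⊕1⊕1⊕1⊕0⊕1⊕1⊕0⊕0⊕0 = 0
s8 (pos 8,9,10,11,12,13,14,15,24,25,26,27,28,29,30,31): 1⊕1⊕0⊕0⊕0⊕0⊕0⊕1⊕1⊕1⊕1⊕0⊕1⊕0⊕0⊕0 = 1
s16 (pos 16,17,18,19,20,21,22,23,24,25,26,27,28,29,30,31): 1⊕0⊕1⊕0⊕1⊕1⊕0⊕1⊕1⊕1⊕1⊕0⊕1⊕0⊕0⊕0 = 1
Syndrome s16…s1 = 11000 → error at position 24.
Flip position 24: 0111000110000011010110111101000 → 0111000110000011010110101101000
Read data bits from positions 3,5,6,7,9,10,11,12,13,14,15,17,18,19,20,21,22,23,24,25,26,27,28,29,30,31: 10001000001010110101101000

10001000001010110101101000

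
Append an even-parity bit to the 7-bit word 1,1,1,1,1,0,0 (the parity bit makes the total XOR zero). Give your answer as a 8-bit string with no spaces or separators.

XOR of the 7 data bits: 1⊕1⊕1⊕1⊕1⊕0⊕0 = 1
Parity bit = 1 (so all 8 bits XOR to 0).

11111001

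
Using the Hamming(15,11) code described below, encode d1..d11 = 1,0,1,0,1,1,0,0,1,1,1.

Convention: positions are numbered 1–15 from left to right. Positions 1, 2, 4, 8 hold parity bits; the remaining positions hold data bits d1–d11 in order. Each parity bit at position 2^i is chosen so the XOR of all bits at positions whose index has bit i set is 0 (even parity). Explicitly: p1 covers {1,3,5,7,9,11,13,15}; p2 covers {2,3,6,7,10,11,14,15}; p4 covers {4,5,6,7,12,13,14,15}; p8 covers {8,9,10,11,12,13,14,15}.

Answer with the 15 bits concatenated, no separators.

Place data at non-parity positions: p1 p2 1 p4 0 1 0 p8 1 1 0 0 1 1 1
p1 (pos 1,3,5,7,9,11,13,15): XOR of data positions = 1⊕0⊕0⊕1⊕0⊕1⊕1 = 0
p2 (pos 2,3,6,7,10,11,14,15): XOR of data positions = 1⊕1⊕0⊕1⊕0⊕1⊕1 = 1
p4 (pos 4,5,6,7,12,13,14,15): XOR of data positions = 0⊕1⊕0⊕0⊕1⊕1⊕1 = 0
p8 (pos 8,9,10,11,12,13,14,15): XOR of data positions = 1⊕1⊕0⊕0⊕1⊕1⊕1 = 1
Codeword: 011001011100111

011001011100111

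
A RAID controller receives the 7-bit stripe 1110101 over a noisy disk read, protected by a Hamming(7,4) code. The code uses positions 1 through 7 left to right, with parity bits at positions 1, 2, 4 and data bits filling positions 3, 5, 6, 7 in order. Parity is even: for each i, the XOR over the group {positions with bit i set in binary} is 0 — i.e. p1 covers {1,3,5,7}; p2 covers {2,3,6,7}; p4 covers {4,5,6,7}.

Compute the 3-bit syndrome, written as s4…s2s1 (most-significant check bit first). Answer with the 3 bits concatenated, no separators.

010

s1 (pos 1,3,5,7): 1⊕1⊕1⊕1 = 0
s2 (pos 2,3,6,7): 1⊕1⊕0⊕1 = 1
s4 (pos 4,5,6,7): 0⊕1⊕0⊕1 = 0
Syndrome s4…s1 = 010 → error at position 2.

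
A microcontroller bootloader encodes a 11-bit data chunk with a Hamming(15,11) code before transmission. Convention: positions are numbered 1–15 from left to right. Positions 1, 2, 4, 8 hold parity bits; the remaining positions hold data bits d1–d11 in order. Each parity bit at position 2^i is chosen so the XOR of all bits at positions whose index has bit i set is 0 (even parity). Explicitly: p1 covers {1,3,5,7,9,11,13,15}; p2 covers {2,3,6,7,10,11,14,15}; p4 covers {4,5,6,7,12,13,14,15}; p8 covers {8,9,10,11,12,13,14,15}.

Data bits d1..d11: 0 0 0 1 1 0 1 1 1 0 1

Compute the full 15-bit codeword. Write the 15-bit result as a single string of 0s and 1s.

110000111011101

Place data at non-parity positions: p1 p2 0 p4 0 0 1 p8 1 0 1 1 1 0 1
p1 (pos 1,3,5,7,9,11,13,15): XOR of data positions = 0⊕0⊕1⊕1⊕1⊕1⊕1 = 1
p2 (pos 2,3,6,7,10,11,14,15): XOR of data positions = 0⊕0⊕1⊕0⊕1⊕0⊕1 = 1
p4 (pos 4,5,6,7,12,13,14,15): XOR of data positions = 0⊕0⊕1⊕1⊕1⊕0⊕1 = 0
p8 (pos 8,9,10,11,12,13,14,15): XOR of data positions = 1⊕0⊕1⊕1⊕1⊕0⊕1 = 1
Codeword: 110000111011101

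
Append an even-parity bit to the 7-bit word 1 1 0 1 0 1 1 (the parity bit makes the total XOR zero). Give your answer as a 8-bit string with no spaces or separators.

11010111

XOR of the 7 data bits: 1⊕1⊕0⊕1⊕0⊕1⊕1 = 1
Parity bit = 1 (so all 8 bits XOR to 0).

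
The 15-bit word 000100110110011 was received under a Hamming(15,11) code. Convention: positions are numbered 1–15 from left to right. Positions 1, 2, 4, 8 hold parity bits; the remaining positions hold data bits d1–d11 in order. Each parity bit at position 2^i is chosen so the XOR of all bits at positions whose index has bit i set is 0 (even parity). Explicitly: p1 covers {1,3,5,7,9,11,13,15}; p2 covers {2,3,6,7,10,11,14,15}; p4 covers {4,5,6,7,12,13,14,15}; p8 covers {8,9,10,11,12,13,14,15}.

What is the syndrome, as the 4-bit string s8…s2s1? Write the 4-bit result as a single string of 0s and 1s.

1011

s1 (pos 1,3,5,7,9,11,13,15): 0⊕0⊕0⊕1⊕0⊕1⊕0⊕1 = 1
s2 (pos 2,3,6,7,10,11,14,15): 0⊕0⊕0⊕1⊕1⊕1⊕1⊕1 = 1
s4 (pos 4,5,6,7,12,13,14,15): 1⊕0⊕0⊕1⊕0⊕0⊕1⊕1 = 0
s8 (pos 8,9,10,11,12,13,14,15): 1⊕0⊕1⊕1⊕0⊕0⊕1⊕1 = 1
Syndrome s8…s1 = 1011 → error at position 11.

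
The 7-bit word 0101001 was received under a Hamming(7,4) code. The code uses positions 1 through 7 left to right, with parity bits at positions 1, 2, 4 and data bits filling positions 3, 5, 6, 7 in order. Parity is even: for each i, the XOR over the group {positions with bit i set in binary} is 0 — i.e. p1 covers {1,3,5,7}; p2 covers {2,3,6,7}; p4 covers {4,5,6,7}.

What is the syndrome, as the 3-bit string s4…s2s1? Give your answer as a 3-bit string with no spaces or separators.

001

s1 (pos 1,3,5,7): 0⊕0⊕0⊕1 = 1
s2 (pos 2,3,6,7): 1⊕0⊕0⊕1 = 0
s4 (pos 4,5,6,7): 1⊕0⊕0⊕1 = 0
Syndrome s4…s1 = 001 → error at position 1.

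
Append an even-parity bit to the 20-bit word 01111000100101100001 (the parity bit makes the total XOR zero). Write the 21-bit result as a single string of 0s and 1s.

011110001001011000011

XOR of the 20 data bits: 0⊕1⊕1⊕1⊕1⊕0⊕0⊕0⊕1⊕0⊕0⊕1⊕0⊕1⊕1⊕0⊕0⊕0⊕0⊕1 = 1
Parity bit = 1 (so all 21 bits XOR to 0).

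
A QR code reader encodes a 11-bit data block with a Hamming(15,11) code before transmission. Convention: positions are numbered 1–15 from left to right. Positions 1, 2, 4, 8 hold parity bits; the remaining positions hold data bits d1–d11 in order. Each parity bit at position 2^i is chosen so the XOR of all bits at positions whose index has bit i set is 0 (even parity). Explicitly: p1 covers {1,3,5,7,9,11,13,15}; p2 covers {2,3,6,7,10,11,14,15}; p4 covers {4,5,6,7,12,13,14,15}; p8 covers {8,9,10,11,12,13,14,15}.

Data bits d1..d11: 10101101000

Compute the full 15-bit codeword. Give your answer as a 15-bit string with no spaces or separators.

Place data at non-parity positions: p1 p2 1 p4 0 1 0 p8 1 1 0 1 0 0 0
p1 (pos 1,3,5,7,9,11,13,15): XOR of data positions = 1⊕0⊕0⊕1⊕0⊕0⊕0 = 0
p2 (pos 2,3,6,7,10,11,14,15): XOR of data positions = 1⊕1⊕0⊕1⊕0⊕0⊕0 = 1
p4 (pos 4,5,6,7,12,13,14,15): XOR of data positions = 0⊕1⊕0⊕1⊕0⊕0⊕0 = 0
p8 (pos 8,9,10,11,12,13,14,15): XOR of data positions = 1⊕1⊕0⊕1⊕0⊕0⊕0 = 1
Codeword: 011001011101000

011001011101000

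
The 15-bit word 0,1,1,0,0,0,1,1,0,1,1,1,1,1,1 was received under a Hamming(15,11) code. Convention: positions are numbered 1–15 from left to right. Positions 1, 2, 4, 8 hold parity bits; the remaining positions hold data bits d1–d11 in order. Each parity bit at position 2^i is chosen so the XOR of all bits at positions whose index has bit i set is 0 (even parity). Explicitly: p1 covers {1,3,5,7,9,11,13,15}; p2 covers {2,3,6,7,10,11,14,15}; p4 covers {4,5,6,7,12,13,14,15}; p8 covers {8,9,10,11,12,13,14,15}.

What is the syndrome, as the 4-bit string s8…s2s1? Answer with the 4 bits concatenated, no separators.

1111

s1 (pos 1,3,5,7,9,11,13,15): 0⊕1⊕0⊕1⊕0⊕1⊕1⊕1 = 1
s2 (pos 2,3,6,7,10,11,14,15): 1⊕1⊕0⊕1⊕1⊕1⊕1⊕1 = 1
s4 (pos 4,5,6,7,12,13,14,15): 0⊕0⊕0⊕1⊕1⊕1⊕1⊕1 = 1
s8 (pos 8,9,10,11,12,13,14,15): 1⊕0⊕1⊕1⊕1⊕1⊕1⊕1 = 1
Syndrome s8…s1 = 1111 → error at position 15.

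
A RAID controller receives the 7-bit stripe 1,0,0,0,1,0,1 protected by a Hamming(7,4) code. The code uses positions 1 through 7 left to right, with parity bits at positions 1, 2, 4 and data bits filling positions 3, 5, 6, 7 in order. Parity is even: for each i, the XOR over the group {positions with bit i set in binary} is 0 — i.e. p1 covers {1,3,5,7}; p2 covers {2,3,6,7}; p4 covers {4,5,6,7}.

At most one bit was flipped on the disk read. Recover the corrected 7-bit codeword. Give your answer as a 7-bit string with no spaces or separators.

1010101

s1 (pos 1,3,5,7): 1⊕0⊕1⊕1 = 1
s2 (pos 2,3,6,7): 0⊕0⊕0⊕1 = 1
s4 (pos 4,5,6,7): 0⊕1⊕0⊕1 = 0
Syndrome s4…s1 = 011 → error at position 3.
Flip position 3: 1000101 → 1010101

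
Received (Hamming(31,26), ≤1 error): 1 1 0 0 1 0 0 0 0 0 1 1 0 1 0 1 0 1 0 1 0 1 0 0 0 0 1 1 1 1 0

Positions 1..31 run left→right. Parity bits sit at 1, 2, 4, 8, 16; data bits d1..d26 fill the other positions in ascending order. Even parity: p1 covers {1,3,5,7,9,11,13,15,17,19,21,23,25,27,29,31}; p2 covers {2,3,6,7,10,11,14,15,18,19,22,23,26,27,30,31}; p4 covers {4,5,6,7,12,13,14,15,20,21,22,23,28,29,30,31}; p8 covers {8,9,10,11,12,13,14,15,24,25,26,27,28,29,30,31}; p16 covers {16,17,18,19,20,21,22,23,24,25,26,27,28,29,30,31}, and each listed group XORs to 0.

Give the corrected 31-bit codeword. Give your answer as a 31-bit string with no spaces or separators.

s1 (pos 1,3,5,7,9,11,13,15,17,19,21,23,25,27,29,31): 1⊕0⊕1⊕0⊕0⊕1⊕0⊕0⊕0⊕0⊕0⊕0⊕0⊕1⊕1⊕0 = 1
s2 (pos 2,3,6,7,10,11,14,15,18,19,22,23,26,27,30,31): 1⊕0⊕0⊕0⊕0⊕1⊕1⊕0⊕1⊕0⊕1⊕0⊕0⊕1⊕1⊕0 = 1
s4 (pos 4,5,6,7,12,13,14,15,20,21,22,23,28,29,30,31): 0⊕1⊕0⊕0⊕1⊕0⊕1⊕0⊕1⊕0⊕1⊕0⊕1⊕1⊕1⊕0 = 0
s8 (pos 8,9,10,11,12,13,14,15,24,25,26,27,28,29,30,31): 0⊕0⊕0⊕1⊕1⊕0⊕1⊕0⊕0⊕0⊕0⊕1⊕1⊕1⊕1⊕0 = 1
s16 (pos 16,17,18,19,20,21,22,23,24,25,26,27,28,29,30,31): 1⊕0⊕1⊕0⊕1⊕0⊕1⊕0⊕0⊕0⊕0⊕1⊕1⊕1⊕1⊕0 = 0
Syndrome s16…s1 = 01011 → error at position 11.
Flip position 11: 1100100000110101010101000011110 → 1100100000010101010101000011110

1100100000010101010101000011110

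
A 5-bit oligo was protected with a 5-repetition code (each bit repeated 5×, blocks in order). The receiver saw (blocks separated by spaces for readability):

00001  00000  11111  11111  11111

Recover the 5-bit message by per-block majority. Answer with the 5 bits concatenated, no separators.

Block 1 (00001): 1 one → 0
Block 2 (00000): 0 ones → 0
Block 3 (11111): 5 ones → 1
Block 4 (11111): 5 ones → 1
Block 5 (11111): 5 ones → 1

00111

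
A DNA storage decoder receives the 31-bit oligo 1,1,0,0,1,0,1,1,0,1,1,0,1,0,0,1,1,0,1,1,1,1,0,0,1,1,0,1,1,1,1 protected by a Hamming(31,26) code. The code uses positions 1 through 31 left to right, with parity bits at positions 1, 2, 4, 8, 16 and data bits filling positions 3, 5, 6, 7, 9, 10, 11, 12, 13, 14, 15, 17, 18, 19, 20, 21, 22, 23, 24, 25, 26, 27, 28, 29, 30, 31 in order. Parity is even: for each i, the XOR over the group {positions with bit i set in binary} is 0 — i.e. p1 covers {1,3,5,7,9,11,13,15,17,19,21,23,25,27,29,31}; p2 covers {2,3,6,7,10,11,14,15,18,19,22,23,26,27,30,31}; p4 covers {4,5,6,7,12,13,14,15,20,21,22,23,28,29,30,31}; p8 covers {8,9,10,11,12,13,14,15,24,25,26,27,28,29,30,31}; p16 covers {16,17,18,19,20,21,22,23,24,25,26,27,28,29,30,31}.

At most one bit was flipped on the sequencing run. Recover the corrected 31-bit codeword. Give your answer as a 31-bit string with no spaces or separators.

1110101101101001101111001101111

s1 (pos 1,3,5,7,9,11,13,15,17,19,21,23,25,27,29,31): 1⊕0⊕1⊕1⊕0⊕1⊕1⊕0⊕1⊕1⊕1⊕0⊕1⊕0⊕1⊕1 = 1
s2 (pos 2,3,6,7,10,11,14,15,18,19,22,23,26,27,30,31): 1⊕0⊕0⊕1⊕1⊕1⊕0⊕0⊕0⊕1⊕1⊕0⊕1⊕0⊕1⊕1 = 1
s4 (pos 4,5,6,7,12,13,14,15,20,21,22,23,28,29,30,31): 0⊕1⊕0⊕1⊕0⊕1⊕0⊕0⊕1⊕1⊕1⊕0⊕1⊕1⊕1⊕1 = 0
s8 (pos 8,9,10,11,12,13,14,15,24,25,26,27,28,29,30,31): 1⊕0⊕1⊕1⊕0⊕1⊕0⊕0⊕0⊕1⊕1⊕0⊕1⊕1⊕1⊕1 = 0
s16 (pos 16,17,18,19,20,21,22,23,24,25,26,27,28,29,30,31): 1⊕1⊕0⊕1⊕1⊕1⊕1⊕0⊕0⊕1⊕1⊕0⊕1⊕1⊕1⊕1 = 0
Syndrome s16…s1 = 00011 → error at position 3.
Flip position 3: 1100101101101001101111001101111 → 1110101101101001101111001101111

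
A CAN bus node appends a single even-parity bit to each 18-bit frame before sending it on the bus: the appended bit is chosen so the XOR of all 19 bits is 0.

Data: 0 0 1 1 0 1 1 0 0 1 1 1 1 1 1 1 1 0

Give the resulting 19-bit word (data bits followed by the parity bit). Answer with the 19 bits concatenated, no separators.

0011011001111111100

XOR of the 18 data bits: 0⊕0⊕1⊕1⊕0⊕1⊕1⊕0⊕0⊕1⊕1⊕1⊕1⊕1⊕1⊕1⊕1⊕0 = 0
Parity bit = 0 (so all 19 bits XOR to 0).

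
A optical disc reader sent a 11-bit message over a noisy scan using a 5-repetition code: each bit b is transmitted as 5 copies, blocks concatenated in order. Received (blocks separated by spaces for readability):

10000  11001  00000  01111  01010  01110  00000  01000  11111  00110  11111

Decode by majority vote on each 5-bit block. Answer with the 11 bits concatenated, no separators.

Block 1 (10000): 1 one → 0
Block 2 (11001): 3 ones → 1
Block 3 (00000): 0 ones → 0
Block 4 (01111): 4 ones → 1
Block 5 (01010): 2 ones → 0
Block 6 (01110): 3 ones → 1
Block 7 (00000): 0 ones → 0
Block 8 (01000): 1 one → 0
Block 9 (11111): 5 ones → 1
Block 10 (00110): 2 ones → 0
Block 11 (11111): 5 ones → 1

01010100101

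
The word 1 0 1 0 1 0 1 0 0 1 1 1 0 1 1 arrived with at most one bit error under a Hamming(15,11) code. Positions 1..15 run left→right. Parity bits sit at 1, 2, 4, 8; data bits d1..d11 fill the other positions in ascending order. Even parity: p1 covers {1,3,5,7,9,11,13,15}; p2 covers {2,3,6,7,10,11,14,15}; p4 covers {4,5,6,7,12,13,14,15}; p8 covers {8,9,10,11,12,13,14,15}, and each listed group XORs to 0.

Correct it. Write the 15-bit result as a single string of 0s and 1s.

101010100110011

s1 (pos 1,3,5,7,9,11,13,15): 1⊕1⊕1⊕1⊕0⊕1⊕0⊕1 = 0
s2 (pos 2,3,6,7,10,11,14,15): 0⊕1⊕0⊕1⊕1⊕1⊕1⊕1 = 0
s4 (pos 4,5,6,7,12,13,14,15): 0⊕1⊕0⊕1⊕1⊕0⊕1⊕1 = 1
s8 (pos 8,9,10,11,12,13,14,15): 0⊕0⊕1⊕1⊕1⊕0⊕1⊕1 = 1
Syndrome s8…s1 = 1100 → error at position 12.
Flip position 12: 101010100111011 → 101010100110011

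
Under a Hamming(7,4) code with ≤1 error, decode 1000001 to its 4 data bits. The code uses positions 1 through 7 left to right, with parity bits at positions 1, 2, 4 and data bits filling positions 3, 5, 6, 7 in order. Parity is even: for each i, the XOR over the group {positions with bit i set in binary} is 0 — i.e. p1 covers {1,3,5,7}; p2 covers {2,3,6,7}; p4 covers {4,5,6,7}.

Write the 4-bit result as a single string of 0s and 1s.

0011

s1 (pos 1,3,5,7): 1⊕0⊕0⊕1 = 0
s2 (pos 2,3,6,7): 0⊕0⊕0⊕1 = 1
s4 (pos 4,5,6,7): 0⊕0⊕0⊕1 = 1
Syndrome s4…s1 = 110 → error at position 6.
Flip position 6: 1000001 → 1000011
Read data bits from positions 3,5,6,7: 0011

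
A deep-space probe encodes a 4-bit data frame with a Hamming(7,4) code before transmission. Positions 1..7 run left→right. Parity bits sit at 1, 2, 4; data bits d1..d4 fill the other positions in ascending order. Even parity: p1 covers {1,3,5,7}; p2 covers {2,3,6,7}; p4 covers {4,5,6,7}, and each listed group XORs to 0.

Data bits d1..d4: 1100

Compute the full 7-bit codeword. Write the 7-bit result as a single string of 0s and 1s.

0111100

Place data at non-parity positions: p1 p2 1 p4 1 0 0
p1 (pos 1,3,5,7): XOR of data positions = 1⊕1⊕0 = 0
p2 (pos 2,3,6,7): XOR of data positions = 1⊕0⊕0 = 1
p4 (pos 4,5,6,7): XOR of data positions = 1⊕0⊕0 = 1
Codeword: 0111100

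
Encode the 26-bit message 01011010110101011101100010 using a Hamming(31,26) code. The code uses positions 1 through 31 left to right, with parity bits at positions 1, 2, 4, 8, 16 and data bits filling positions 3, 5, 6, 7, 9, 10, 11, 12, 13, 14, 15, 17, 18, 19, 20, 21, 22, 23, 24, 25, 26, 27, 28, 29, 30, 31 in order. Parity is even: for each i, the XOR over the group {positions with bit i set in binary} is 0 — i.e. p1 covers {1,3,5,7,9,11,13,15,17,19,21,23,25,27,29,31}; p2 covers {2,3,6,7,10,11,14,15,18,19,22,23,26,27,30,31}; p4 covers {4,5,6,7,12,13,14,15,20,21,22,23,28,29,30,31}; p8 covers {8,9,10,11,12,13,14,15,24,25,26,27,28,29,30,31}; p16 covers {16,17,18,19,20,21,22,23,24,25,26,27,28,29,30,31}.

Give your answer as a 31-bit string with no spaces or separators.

Place data at non-parity positions: p1 p2 0 p4 1 0 1 p8 1 0 1 0 1 1 0 p16 1 0 1 0 1 1 1 0 1 1 0 0 0 1 0
p1 (pos 1,3,5,7,9,11,13,15,17,19,21,23,25,27,29,31): XOR of data positions = 0⊕1⊕1⊕1⊕1⊕1⊕0⊕1⊕1⊕1⊕1⊕1⊕0⊕0⊕0 = 0
p2 (pos 2,3,6,7,10,11,14,15,18,19,22,23,26,27,30,31): XOR of data positions = 0⊕0⊕1⊕0⊕1⊕1⊕0⊕0⊕1⊕1⊕1⊕1⊕0⊕1⊕0 = 0
p4 (pos 4,5,6,7,12,13,14,15,20,21,22,23,28,29,30,31): XOR of data positions = 1⊕0⊕1⊕0⊕1⊕1⊕0⊕0⊕1⊕1⊕1⊕0⊕0⊕1⊕0 = 0
p8 (pos 8,9,10,11,12,13,14,15,24,25,26,27,28,29,30,31): XOR of data positions = 1⊕0⊕1⊕0⊕1⊕1⊕0⊕0⊕1⊕1⊕0⊕0⊕0⊕1⊕0 = 1
p16 (pos 16,17,18,19,20,21,22,23,24,25,26,27,28,29,30,31): XOR of data positions = 1⊕0⊕1⊕0⊕1⊕1⊕1⊕0⊕1⊕1⊕0⊕0⊕0⊕1⊕0 = 0
Codeword: 0000101110101100101011101100010

0000101110101100101011101100010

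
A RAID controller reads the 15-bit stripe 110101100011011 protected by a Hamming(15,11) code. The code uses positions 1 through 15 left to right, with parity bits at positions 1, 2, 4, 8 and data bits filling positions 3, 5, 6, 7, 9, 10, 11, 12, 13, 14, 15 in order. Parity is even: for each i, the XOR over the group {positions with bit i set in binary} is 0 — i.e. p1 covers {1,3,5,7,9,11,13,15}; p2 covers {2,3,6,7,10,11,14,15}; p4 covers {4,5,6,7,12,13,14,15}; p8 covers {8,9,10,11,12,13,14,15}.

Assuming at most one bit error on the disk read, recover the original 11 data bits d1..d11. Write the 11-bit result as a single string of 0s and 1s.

00110011011

s1 (pos 1,3,5,7,9,11,13,15): 1⊕0⊕0⊕1⊕0⊕1⊕0⊕1 = 0
s2 (pos 2,3,6,7,10,11,14,15): 1⊕0⊕1⊕1⊕0⊕1⊕1⊕1 = 0
s4 (pos 4,5,6,7,12,13,14,15): 1⊕0⊕1⊕1⊕1⊕0⊕1⊕1 = 0
s8 (pos 8,9,10,11,12,13,14,15): 0⊕0⊕0⊕1⊕1⊕0⊕1⊕1 = 0
Syndrome s8…s1 = 0000 → no error.
Read data bits from positions 3,5,6,7,9,10,11,12,13,14,15: 00110011011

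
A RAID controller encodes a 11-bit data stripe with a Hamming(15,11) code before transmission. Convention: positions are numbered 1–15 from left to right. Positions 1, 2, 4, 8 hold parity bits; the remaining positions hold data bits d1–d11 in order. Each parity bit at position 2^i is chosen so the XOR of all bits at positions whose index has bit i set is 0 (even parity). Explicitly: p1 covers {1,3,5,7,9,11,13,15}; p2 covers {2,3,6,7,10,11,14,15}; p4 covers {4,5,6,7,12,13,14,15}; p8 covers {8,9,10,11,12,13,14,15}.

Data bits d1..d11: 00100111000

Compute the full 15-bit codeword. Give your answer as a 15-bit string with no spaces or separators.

110001010111000

Place data at non-parity positions: p1 p2 0 p4 0 1 0 p8 0 1 1 1 0 0 0
p1 (pos 1,3,5,7,9,11,13,15): XOR of data positions = 0⊕0⊕0⊕0⊕1⊕0⊕0 = 1
p2 (pos 2,3,6,7,10,11,14,15): XOR of data positions = 0⊕1⊕0⊕1⊕1⊕0⊕0 = 1
p4 (pos 4,5,6,7,12,13,14,15): XOR of data positions = 0⊕1⊕0⊕1⊕0⊕0⊕0 = 0
p8 (pos 8,9,10,11,12,13,14,15): XOR of data positions = 0⊕1⊕1⊕1⊕0⊕0⊕0 = 1
Codeword: 110001010111000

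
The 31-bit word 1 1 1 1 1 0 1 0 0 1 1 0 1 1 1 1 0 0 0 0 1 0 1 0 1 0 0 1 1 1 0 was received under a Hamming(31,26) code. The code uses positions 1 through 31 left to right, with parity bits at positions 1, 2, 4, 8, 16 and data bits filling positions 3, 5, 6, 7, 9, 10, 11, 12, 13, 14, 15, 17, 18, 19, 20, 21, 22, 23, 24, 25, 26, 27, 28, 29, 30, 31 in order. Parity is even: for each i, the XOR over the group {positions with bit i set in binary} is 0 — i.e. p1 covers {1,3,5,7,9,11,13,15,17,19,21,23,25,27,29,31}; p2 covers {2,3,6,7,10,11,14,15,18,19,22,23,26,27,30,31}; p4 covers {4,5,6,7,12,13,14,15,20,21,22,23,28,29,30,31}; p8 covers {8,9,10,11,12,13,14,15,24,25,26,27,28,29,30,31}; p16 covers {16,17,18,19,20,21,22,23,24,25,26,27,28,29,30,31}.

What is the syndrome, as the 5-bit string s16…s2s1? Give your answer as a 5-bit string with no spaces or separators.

s1 (pos 1,3,5,7,9,11,13,15,17,19,21,23,25,27,29,31): 1⊕1⊕1⊕1⊕0⊕1⊕1⊕1⊕0⊕0⊕1⊕1⊕1⊕0⊕1⊕0 = 1
s2 (pos 2,3,6,7,10,11,14,15,18,19,22,23,26,27,30,31): 1⊕1⊕0⊕1⊕1⊕1⊕1⊕1⊕0⊕0⊕0⊕1⊕0⊕0⊕1⊕0 = 1
s4 (pos 4,5,6,7,12,13,14,15,20,21,22,23,28,29,30,31): 1⊕1⊕0⊕1⊕0⊕1⊕1⊕1⊕0⊕1⊕0⊕1⊕1⊕1⊕1⊕0 = 1
s8 (pos 8,9,10,11,12,13,14,15,24,25,26,27,28,29,30,31): 0⊕0⊕1⊕1⊕0⊕1⊕1⊕1⊕0⊕1⊕0⊕0⊕1⊕1⊕1⊕0 = 1
s16 (pos 16,17,18,19,20,21,22,23,24,25,26,27,28,29,30,31): 1⊕0⊕0⊕0⊕0⊕1⊕0⊕1⊕0⊕1⊕0⊕0⊕1⊕1⊕1⊕0 = 1
Syndrome s16…s1 = 11111 → error at position 31.

11111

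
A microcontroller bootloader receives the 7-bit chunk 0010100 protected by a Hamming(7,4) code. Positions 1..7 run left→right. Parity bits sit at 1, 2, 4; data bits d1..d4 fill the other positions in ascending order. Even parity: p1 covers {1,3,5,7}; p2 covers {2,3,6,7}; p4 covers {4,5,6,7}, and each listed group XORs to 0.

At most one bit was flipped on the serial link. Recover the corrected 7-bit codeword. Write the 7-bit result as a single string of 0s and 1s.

s1 (pos 1,3,5,7): 0⊕1⊕1⊕0 = 0
s2 (pos 2,3,6,7): 0⊕1⊕0⊕0 = 1
s4 (pos 4,5,6,7): 0⊕1⊕0⊕0 = 1
Syndrome s4…s1 = 110 → error at position 6.
Flip position 6: 0010100 → 0010110

0010110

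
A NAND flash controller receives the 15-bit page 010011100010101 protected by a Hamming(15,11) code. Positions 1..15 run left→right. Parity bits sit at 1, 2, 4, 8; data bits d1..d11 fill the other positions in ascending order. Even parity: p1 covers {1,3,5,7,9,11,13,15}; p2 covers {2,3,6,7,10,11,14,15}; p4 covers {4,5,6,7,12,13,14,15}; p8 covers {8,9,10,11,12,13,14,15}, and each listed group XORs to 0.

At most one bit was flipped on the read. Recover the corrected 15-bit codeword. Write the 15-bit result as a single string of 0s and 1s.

010011100010100

s1 (pos 1,3,5,7,9,11,13,15): 0⊕0⊕1⊕1⊕0⊕1⊕1⊕1 = 1
s2 (pos 2,3,6,7,10,11,14,15): 1⊕0⊕1⊕1⊕0⊕1⊕0⊕1 = 1
s4 (pos 4,5,6,7,12,13,14,15): 0⊕1⊕1⊕1⊕0⊕1⊕0⊕1 = 1
s8 (pos 8,9,10,11,12,13,14,15): 0⊕0⊕0⊕1⊕0⊕1⊕0⊕1 = 1
Syndrome s8…s1 = 1111 → error at position 15.
Flip position 15: 010011100010101 → 010011100010100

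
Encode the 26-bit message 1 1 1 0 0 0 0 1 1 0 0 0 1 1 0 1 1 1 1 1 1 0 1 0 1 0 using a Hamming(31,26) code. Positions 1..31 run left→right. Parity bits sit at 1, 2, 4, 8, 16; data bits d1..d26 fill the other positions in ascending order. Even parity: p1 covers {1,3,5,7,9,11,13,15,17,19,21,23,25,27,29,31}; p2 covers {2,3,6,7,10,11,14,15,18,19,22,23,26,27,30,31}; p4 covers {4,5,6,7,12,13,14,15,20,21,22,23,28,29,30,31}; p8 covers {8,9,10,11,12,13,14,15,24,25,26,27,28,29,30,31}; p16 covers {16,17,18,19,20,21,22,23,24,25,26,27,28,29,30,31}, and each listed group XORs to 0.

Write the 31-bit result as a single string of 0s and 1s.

1011110100011000011011111101010

Place data at non-parity positions: p1 p2 1 p4 1 1 0 p8 0 0 0 1 1 0 0 p16 0 1 1 0 1 1 1 1 1 1 0 1 0 1 0
p1 (pos 1,3,5,7,9,11,13,15,17,19,21,23,25,27,29,31): XOR of data positions = 1⊕1⊕0⊕0⊕0⊕1⊕0⊕0⊕1⊕1⊕1⊕1⊕0⊕0⊕0 = 1
p2 (pos 2,3,6,7,10,11,14,15,18,19,22,23,26,27,30,31): XOR of data positions = 1⊕1⊕0⊕0⊕0⊕0⊕0⊕1⊕1⊕1⊕1⊕1⊕0⊕1⊕0 = 0
p4 (pos 4,5,6,7,12,13,14,15,20,21,22,23,28,29,30,31): XOR of data positions = 1⊕1⊕0⊕1⊕1⊕0⊕0⊕0⊕1⊕1⊕1⊕1⊕0⊕1⊕0 = 1
p8 (pos 8,9,10,11,12,13,14,15,24,25,26,27,28,29,30,31): XOR of data positions = 0⊕0⊕0⊕1⊕1⊕0⊕0⊕1⊕1⊕1⊕0⊕1⊕0⊕1⊕0 = 1
p16 (pos 16,17,18,19,20,21,22,23,24,25,26,27,28,29,30,31): XOR of data positions = 0⊕1⊕1⊕0⊕1⊕1⊕1⊕1⊕1⊕1⊕0⊕1⊕0⊕1⊕0 = 0
Codeword: 1011110100011000011011111101010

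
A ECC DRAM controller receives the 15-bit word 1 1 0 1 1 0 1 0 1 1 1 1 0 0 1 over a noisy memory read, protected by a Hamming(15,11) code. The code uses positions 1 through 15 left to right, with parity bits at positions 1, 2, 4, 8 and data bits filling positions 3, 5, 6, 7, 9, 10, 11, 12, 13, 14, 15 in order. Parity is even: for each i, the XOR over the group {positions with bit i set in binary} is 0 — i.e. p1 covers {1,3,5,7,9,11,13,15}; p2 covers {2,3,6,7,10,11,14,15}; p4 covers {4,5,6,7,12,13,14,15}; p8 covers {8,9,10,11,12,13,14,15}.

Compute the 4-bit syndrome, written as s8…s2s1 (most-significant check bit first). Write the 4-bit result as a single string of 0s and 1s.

1110

s1 (pos 1,3,5,7,9,11,13,15): 1⊕0⊕1⊕1⊕1⊕1⊕0⊕1 = 0
s2 (pos 2,3,6,7,10,11,14,15): 1⊕0⊕0⊕1⊕1⊕1⊕0⊕1 = 1
s4 (pos 4,5,6,7,12,13,14,15): 1⊕1⊕0⊕1⊕1⊕0⊕0⊕1 = 1
s8 (pos 8,9,10,11,12,13,14,15): 0⊕1⊕1⊕1⊕1⊕0⊕0⊕1 = 1
Syndrome s8…s1 = 1110 → error at position 14.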